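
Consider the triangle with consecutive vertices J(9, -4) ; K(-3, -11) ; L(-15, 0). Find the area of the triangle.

108

Apply the shoelace formula: 2A = Σ (x_i·y_{i+1} − x_{i+1}·y_i), indices taken mod 3.
Cross-terms: -111, -165, 60  ⇒  Σ = -216
Area = |Σ|/2 = 108.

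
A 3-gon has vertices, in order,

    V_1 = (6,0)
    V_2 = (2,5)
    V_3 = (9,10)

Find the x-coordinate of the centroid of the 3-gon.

17/3

Apply the shoelace (surveyor's) formula. First the cross-terms c_i = x_i·y_{i+1} − x_{i+1}·y_i:
  30, -25, -60  ⇒  2A = -55, A = -27.5.
Then Σ (x_i + x_{i+1})·c_i = -935, so x̄ = -935 / (6·(-27.5)) = 17/3.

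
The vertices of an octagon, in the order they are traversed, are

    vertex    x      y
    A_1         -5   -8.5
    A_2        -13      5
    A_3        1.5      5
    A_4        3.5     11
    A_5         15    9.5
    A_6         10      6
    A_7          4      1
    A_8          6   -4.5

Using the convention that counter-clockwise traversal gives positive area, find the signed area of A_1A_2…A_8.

-228.625

Cross-terms: -135.5, -72.5, -1, -131.75, -5, -14, -24, -73.5  ⇒  Σ = -457.25
Signed area = Σ/2 = -228.625 (negative ⇒ clockwise traversal).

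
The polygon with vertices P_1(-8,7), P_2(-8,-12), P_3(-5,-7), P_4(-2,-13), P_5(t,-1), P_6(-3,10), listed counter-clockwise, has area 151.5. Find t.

2

The doubled signed area Σ (x_i y_{i+1} − x_{i+1} y_i) is linear in t.
With t=0 it equals 257; the coefficient of t is 23 (from the two edges through P_5).
So 23·t + 257 = 2·151.5 = 303 ⇒ t = 2.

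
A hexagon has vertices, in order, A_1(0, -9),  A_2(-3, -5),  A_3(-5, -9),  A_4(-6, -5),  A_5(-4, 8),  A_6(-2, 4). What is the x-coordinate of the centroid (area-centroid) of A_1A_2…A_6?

Apply the shoelace (surveyor's) formula. First the cross-terms c_i = x_i·y_{i+1} − x_{i+1}·y_i:
  -27, 2, -29, -68, 0, 18  ⇒  2A = -104, A = -52.
Then Σ (x_i + x_{i+1})·c_i = 1028, so x̄ = 1028 / (6·(-52)) = -257/78.

-257/78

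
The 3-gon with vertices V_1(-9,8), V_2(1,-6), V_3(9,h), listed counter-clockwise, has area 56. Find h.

-6

Write out the shoelace sum; only the two edges meeting at V_3 involve h:
2·Area = [(1·h − 9·(-6)) + (9·8 − (-9)·h)] + 46
       = 10·h + 172 = 112
⇒ h = -6.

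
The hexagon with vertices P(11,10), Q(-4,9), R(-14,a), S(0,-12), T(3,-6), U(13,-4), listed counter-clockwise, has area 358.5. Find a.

Write out the shoelace sum; only the two edges meeting at R involve a:
2·Area = [((-4)·a − (-14)·9) + ((-14)·(-12) − 0·a)] + 415
       = -4·a + 709 = 717
⇒ a = -2.

-2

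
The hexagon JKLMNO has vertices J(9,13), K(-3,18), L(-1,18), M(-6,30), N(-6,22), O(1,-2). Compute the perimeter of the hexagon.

|JK| = √((-12)² + (5)²) = √169 = 13
|KL| = √((2)² + (0)²) = √4 = 2
|LM| = √((-5)² + (12)²) = √169 = 13
|MN| = √((0)² + (-8)²) = √64 = 8
|NO| = √((7)² + (-24)²) = √625 = 25
|OJ| = √((8)² + (15)²) = √289 = 17
Perimeter = 13 + 2 + 13 + 8 + 25 + 17 = 78.

78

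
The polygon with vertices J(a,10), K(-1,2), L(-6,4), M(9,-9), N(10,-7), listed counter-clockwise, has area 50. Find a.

Write out the shoelace sum; only the two edges meeting at J involve a:
2·Area = [(10·10 − a·(-7)) + (a·2 − (-1)·10)] + 53
       = 9·a + 163 = 100
⇒ a = -7.

-7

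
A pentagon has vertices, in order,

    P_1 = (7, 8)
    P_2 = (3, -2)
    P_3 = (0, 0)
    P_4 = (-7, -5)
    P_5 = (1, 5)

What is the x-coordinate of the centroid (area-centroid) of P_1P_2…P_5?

416/285

Apply the surveyor's formula. First the cross-terms c_i = x_i·y_{i+1} − x_{i+1}·y_i:
  -38, 0, 0, -30, -27  ⇒  2A = -95, A = -47.5.
Then Σ (x_i + x_{i+1})·c_i = -416, so x̄ = -416 / (6·(-47.5)) = 416/285.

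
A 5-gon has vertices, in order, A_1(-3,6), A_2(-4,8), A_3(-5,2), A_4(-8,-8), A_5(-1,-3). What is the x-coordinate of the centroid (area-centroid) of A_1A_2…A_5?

Apply the shoelace formula. First the cross-terms c_i = x_i·y_{i+1} − x_{i+1}·y_i:
  0, 32, 56, 16, -15  ⇒  2A = 89, A = 44.5.
Then Σ (x_i + x_{i+1})·c_i = -1100, so x̄ = -1100 / (6·44.5) = -1100/267.

-1100/267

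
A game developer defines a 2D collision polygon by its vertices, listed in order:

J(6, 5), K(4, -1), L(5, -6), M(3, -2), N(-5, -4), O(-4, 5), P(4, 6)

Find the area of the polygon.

Apply the surveyor's formula: 2A = Σ (x_i·y_{i+1} − x_{i+1}·y_i), indices taken mod 7.
J→K: (6)(-1) − (4)(5) = -26
K→L: (4)(-6) − (5)(-1) = -19
L→M: (5)(-2) − (3)(-6) = 8
M→N: (3)(-4) − (-5)(-2) = -22
N→O: (-5)(5) − (-4)(-4) = -41
O→P: (-4)(6) − (4)(5) = -44
P→J: (4)(5) − (6)(6) = -16
Σ = -160
Area = |Σ|/2 = 80.

80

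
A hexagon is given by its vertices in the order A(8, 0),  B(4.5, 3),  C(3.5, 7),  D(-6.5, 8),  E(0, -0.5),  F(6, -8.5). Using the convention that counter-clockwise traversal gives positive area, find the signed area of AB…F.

96.375

Apply the surveyor's formula: 2A = Σ (x_i·y_{i+1} − x_{i+1}·y_i), indices taken mod 6.
Σ = (24) + (21) + (73.5) + (3.25) + (3) + (68) = 192.75
Signed area = Σ/2 = 96.375 (positive ⇒ counter-clockwise traversal).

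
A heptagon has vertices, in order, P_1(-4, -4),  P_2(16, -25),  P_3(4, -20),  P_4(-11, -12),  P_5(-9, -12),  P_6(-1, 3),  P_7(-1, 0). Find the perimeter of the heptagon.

86

|P_1P_2| = √((20)² + (-21)²) = √841 = 29
|P_2P_3| = √((-12)² + (5)²) = √169 = 13
|P_3P_4| = √((-15)² + (8)²) = √289 = 17
|P_4P_5| = √((2)² + (0)²) = √4 = 2
|P_5P_6| = √((8)² + (15)²) = √289 = 17
|P_6P_7| = √((0)² + (-3)²) = √9 = 3
|P_7P_1| = √((-3)² + (-4)²) = √25 = 5
Perimeter = 29 + 13 + 17 + 2 + 17 + 3 + 5 = 86.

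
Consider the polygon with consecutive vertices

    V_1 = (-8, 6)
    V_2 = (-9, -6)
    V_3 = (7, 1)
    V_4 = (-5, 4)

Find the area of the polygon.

85

Apply the shoelace formula: 2A = Σ (x_i·y_{i+1} − x_{i+1}·y_i), indices taken mod 4.
Σ = (102) + (33) + (33) + (2) = 170
Area = |Σ|/2 = 85.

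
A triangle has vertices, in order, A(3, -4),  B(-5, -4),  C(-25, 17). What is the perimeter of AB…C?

|AB| = √((-8)² + (0)²) = √64 = 8
|BC| = √((-20)² + (21)²) = √841 = 29
|CA| = √((28)² + (-21)²) = √1225 = 35
Perimeter = 8 + 29 + 35 = 72.

72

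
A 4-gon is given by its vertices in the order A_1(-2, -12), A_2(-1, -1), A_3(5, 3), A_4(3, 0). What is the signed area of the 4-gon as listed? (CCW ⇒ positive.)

-26.5

Apply the surveyor's formula: 2A = Σ (x_i·y_{i+1} − x_{i+1}·y_i), indices taken mod 4.
Σ = (-10) + (2) + (-9) + (-36) = -53
Signed area = Σ/2 = -26.5 (negative ⇒ clockwise traversal).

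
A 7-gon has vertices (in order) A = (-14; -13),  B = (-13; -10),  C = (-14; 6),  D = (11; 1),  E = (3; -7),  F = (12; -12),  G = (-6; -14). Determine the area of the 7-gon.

358.5

Σ = (-29) + (-218) + (-80) + (-80) + (48) + (-240) + (-118) = -717
Area = |Σ|/2 = 358.5.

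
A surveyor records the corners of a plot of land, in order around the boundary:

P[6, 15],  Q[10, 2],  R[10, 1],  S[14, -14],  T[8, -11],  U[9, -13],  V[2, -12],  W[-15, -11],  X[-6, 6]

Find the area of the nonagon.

Apply the surveyor's formula: 2A = Σ (x_i·y_{i+1} − x_{i+1}·y_i), indices taken mod 9.
Σ = (-138) + (-10) + (-154) + (-42) + (-5) + (-82) + (-202) + (-156) + (-126) = -915
Area = |Σ|/2 = 457.5.

457.5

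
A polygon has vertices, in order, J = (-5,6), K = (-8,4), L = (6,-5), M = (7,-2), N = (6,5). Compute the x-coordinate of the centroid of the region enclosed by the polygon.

Apply the shoelace formula. First the cross-terms c_i = x_i·y_{i+1} − x_{i+1}·y_i:
  28, 16, 23, 47, 61  ⇒  2A = 175, A = 87.5.
Then Σ (x_i + x_{i+1})·c_i = 575, so x̄ = 575 / (6·87.5) = 23/21.

23/21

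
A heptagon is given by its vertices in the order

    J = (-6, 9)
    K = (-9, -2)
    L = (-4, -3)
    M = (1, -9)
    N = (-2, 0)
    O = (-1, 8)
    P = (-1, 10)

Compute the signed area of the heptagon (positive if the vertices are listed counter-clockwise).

83

Cross-terms: 93, 19, 39, -18, -16, -2, 51  ⇒  Σ = 166
Signed area = Σ/2 = 83 (positive ⇒ counter-clockwise traversal).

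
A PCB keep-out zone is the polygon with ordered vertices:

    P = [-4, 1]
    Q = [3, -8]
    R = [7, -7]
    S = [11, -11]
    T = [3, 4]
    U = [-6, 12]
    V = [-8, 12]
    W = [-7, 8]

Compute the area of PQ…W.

135

Apply the shoelace formula: 2A = Σ (x_i·y_{i+1} − x_{i+1}·y_i), indices taken mod 8.
P→Q: (-4)(-8) − (3)(1) = 29
Q→R: (3)(-7) − (7)(-8) = 35
R→S: (7)(-11) − (11)(-7) = 0
S→T: (11)(4) − (3)(-11) = 77
T→U: (3)(12) − (-6)(4) = 60
U→V: (-6)(12) − (-8)(12) = 24
V→W: (-8)(8) − (-7)(12) = 20
W→P: (-7)(1) − (-4)(8) = 25
Σ = 270
Area = |Σ|/2 = 135.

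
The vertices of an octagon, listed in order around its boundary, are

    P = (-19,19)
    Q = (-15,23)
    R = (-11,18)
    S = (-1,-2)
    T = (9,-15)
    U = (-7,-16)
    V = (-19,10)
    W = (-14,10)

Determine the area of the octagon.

Apply the shoelace formula: 2A = Σ (x_i·y_{i+1} − x_{i+1}·y_i), indices taken mod 8.
P→Q: (-19)(23) − (-15)(19) = -152
Q→R: (-15)(18) − (-11)(23) = -17
R→S: (-11)(-2) − (-1)(18) = 40
S→T: (-1)(-15) − (9)(-2) = 33
T→U: (9)(-16) − (-7)(-15) = -249
U→V: (-7)(10) − (-19)(-16) = -374
V→W: (-19)(10) − (-14)(10) = -50
W→P: (-14)(19) − (-19)(10) = -76
Σ = -845
Area = |Σ|/2 = 422.5.

422.5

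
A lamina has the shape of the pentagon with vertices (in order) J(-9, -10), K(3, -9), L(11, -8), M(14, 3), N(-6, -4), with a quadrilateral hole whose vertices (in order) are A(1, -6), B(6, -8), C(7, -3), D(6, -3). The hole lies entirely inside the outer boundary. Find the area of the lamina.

Outer boundary:
Apply the surveyor's formula: 2A = Σ (x_i·y_{i+1} − x_{i+1}·y_i), indices taken mod 5.
Cross-terms: 111, 75, 145, -38, 24  ⇒  Σ = 317
Area = |Σ|/2 = 158.5.
Hole:
Apply the shoelace (surveyor's) formula: 2A = Σ (x_i·y_{i+1} − x_{i+1}·y_i), indices taken mod 4.
A→B: (1)(-8) − (6)(-6) = 28
B→C: (6)(-3) − (7)(-8) = 38
C→D: (7)(-3) − (6)(-3) = -3
D→A: (6)(-6) − (1)(-3) = -33
Σ = 30
Area = |Σ|/2 = 15.
Net area = 158.5 − 15 = 143.5.

143.5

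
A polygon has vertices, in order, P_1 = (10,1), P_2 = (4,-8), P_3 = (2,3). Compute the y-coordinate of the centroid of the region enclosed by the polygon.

-4/3

Apply the shoelace formula. First the cross-terms c_i = x_i·y_{i+1} − x_{i+1}·y_i:
  -84, 28, -28  ⇒  2A = -84, A = -42.
Then Σ (y_i + y_{i+1})·c_i = 336, so ȳ = 336 / (6·(-42)) = -4/3.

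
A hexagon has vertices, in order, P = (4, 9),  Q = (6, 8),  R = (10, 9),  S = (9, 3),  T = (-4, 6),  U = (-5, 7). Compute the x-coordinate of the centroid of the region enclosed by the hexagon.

305/78

Apply the shoelace formula. First the cross-terms c_i = x_i·y_{i+1} − x_{i+1}·y_i:
  -22, -26, -51, 66, 2, -73  ⇒  2A = -104, A = -52.
Then Σ (x_i + x_{i+1})·c_i = -1220, so x̄ = -1220 / (6·(-52)) = 305/78.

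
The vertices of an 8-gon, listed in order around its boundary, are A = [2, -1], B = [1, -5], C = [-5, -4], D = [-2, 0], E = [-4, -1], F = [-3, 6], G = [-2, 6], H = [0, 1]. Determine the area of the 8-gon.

40.5

Σ = (-9) + (-29) + (-8) + (2) + (-27) + (-6) + (-2) + (-2) = -81
Area = |Σ|/2 = 40.5.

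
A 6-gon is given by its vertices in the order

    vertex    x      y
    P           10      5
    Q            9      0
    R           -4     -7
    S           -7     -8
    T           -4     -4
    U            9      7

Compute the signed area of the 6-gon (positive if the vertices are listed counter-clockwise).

-73

P→Q: (10)(0) − (9)(5) = -45
Q→R: (9)(-7) − (-4)(0) = -63
R→S: (-4)(-8) − (-7)(-7) = -17
S→T: (-7)(-4) − (-4)(-8) = -4
T→U: (-4)(7) − (9)(-4) = 8
U→P: (9)(5) − (10)(7) = -25
Σ = -146
Signed area = Σ/2 = -73 (negative ⇒ clockwise traversal).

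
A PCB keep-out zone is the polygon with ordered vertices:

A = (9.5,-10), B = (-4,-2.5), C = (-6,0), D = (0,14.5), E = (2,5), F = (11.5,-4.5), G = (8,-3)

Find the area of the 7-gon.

Apply the surveyor's formula: 2A = Σ (x_i·y_{i+1} − x_{i+1}·y_i), indices taken mod 7.
A→B: (9.5)(-2.5) − (-4)(-10) = -63.75
B→C: (-4)(0) − (-6)(-2.5) = -15
C→D: (-6)(14.5) − (0)(0) = -87
D→E: (0)(5) − (2)(14.5) = -29
E→F: (2)(-4.5) − (11.5)(5) = -66.5
F→G: (11.5)(-3) − (8)(-4.5) = 1.5
G→A: (8)(-10) − (9.5)(-3) = -51.5
Σ = -311.25
Area = |Σ|/2 = 155.625.

155.625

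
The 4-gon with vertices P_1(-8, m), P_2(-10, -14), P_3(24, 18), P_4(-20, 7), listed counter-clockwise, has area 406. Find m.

The doubled signed area Σ (x_i y_{i+1} − x_{i+1} y_i) is linear in m.
With m=0 it equals 852; the coefficient of m is -10 (from the two edges through P_1).
So -10·m + 852 = 2·406 = 812 ⇒ m = 4.

4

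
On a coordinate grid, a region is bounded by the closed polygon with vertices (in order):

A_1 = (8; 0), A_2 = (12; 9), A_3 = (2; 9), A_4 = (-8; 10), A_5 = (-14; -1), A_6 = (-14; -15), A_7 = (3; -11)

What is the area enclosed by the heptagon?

442.5

Cross-terms: 72, 90, 92, 148, 196, 199, 88  ⇒  Σ = 885
Area = |Σ|/2 = 442.5.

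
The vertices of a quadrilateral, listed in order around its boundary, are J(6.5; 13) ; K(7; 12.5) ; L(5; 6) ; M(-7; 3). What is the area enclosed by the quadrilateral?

41.875

Σ = (-9.75) + (-20.5) + (57) + (-110.5) = -83.75
Area = |Σ|/2 = 41.875.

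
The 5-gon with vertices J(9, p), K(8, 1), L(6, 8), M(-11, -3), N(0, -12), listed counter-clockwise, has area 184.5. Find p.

1

Write out the shoelace sum; only the two edges meeting at J involve p:
2·Area = [(0·p − 9·(-12)) + (9·1 − 8·p)] + 260
       = -8·p + 377 = 369
⇒ p = 1.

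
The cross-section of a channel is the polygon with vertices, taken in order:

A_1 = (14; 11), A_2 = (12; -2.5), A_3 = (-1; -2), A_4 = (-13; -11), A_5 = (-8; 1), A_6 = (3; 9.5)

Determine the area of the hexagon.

Apply the shoelace formula: 2A = Σ (x_i·y_{i+1} − x_{i+1}·y_i), indices taken mod 6.
Σ = (-167) + (-26.5) + (-15) + (-101) + (-79) + (-100) = -488.5
Area = |Σ|/2 = 244.25.

244.25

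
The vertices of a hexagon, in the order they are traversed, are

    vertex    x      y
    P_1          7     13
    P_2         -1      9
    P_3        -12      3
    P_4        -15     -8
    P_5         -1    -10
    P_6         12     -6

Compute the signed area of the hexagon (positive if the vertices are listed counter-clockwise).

394

Apply Gauss's area formula: 2A = Σ (x_i·y_{i+1} − x_{i+1}·y_i), indices taken mod 6.
Σ = (76) + (105) + (141) + (142) + (126) + (198) = 788
Signed area = Σ/2 = 394 (positive ⇒ counter-clockwise traversal).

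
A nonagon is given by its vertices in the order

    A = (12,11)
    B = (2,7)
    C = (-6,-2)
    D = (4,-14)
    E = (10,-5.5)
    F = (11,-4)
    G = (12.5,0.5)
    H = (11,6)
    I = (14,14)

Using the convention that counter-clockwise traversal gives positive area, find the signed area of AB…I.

255.75

Apply the shoelace formula: 2A = Σ (x_i·y_{i+1} − x_{i+1}·y_i), indices taken mod 9.
Σ = (62) + (38) + (92) + (118) + (20.5) + (55.5) + (69.5) + (70) + (-14) = 511.5
Signed area = Σ/2 = 255.75 (positive ⇒ counter-clockwise traversal).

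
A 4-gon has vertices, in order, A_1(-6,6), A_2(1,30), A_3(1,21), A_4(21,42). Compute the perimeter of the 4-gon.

|A_1A_2| = √((7)² + (24)²) = √625 = 25
|A_2A_3| = √((0)² + (-9)²) = √81 = 9
|A_3A_4| = √((20)² + (21)²) = √841 = 29
|A_4A_1| = √((-27)² + (-36)²) = √2025 = 45
Perimeter = 25 + 9 + 29 + 45 = 108.

108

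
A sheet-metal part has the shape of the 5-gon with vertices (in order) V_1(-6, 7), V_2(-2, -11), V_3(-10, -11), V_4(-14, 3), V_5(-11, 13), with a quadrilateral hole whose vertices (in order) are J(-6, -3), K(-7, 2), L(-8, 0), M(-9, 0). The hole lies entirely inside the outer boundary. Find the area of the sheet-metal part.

165

Outer boundary:
Apply Gauss's area formula: 2A = Σ (x_i·y_{i+1} − x_{i+1}·y_i), indices taken mod 5.
V_1→V_2: (-6)(-11) − (-2)(7) = 80
V_2→V_3: (-2)(-11) − (-10)(-11) = -88
V_3→V_4: (-10)(3) − (-14)(-11) = -184
V_4→V_5: (-14)(13) − (-11)(3) = -149
V_5→V_1: (-11)(7) − (-6)(13) = 1
Σ = -340
Area = |Σ|/2 = 170.
Hole:
Cross-terms: -33, 16, 0, 27  ⇒  Σ = 10
Area = |Σ|/2 = 5.
Net area = 170 − 5 = 165.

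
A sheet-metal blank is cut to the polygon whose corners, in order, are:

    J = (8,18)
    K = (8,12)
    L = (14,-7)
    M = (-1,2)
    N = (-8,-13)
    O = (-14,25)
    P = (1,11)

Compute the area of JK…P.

426.5

Σ = (-48) + (-224) + (21) + (29) + (-382) + (-179) + (-70) = -853
Area = |Σ|/2 = 426.5.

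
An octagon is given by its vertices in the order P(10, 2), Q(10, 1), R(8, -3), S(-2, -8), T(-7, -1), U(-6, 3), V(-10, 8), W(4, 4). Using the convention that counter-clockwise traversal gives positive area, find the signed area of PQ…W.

Σ = (-10) + (-38) + (-70) + (-54) + (-27) + (-18) + (-72) + (-32) = -321
Signed area = Σ/2 = -160.5 (negative ⇒ clockwise traversal).

-160.5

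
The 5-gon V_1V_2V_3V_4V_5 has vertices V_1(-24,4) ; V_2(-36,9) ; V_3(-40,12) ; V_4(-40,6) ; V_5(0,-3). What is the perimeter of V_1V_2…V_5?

|V_1V_2| = √((-12)² + (5)²) = √169 = 13
|V_2V_3| = √((-4)² + (3)²) = √25 = 5
|V_3V_4| = √((0)² + (-6)²) = √36 = 6
|V_4V_5| = √((40)² + (-9)²) = √1681 = 41
|V_5V_1| = √((-24)² + (7)²) = √625 = 25
Perimeter = 13 + 5 + 6 + 41 + 25 = 90.

90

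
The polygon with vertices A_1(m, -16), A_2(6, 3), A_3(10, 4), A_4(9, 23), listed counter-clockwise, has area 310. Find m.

The doubled signed area Σ (x_i y_{i+1} − x_{i+1} y_i) is linear in m.
With m=0 it equals 140; the coefficient of m is -20 (from the two edges through A_1).
So -20·m + 140 = 2·310 = 620 ⇒ m = -24.

-24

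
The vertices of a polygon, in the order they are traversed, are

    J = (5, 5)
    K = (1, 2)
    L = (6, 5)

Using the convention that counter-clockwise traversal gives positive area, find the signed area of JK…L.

Apply the surveyor's formula: 2A = Σ (x_i·y_{i+1} − x_{i+1}·y_i), indices taken mod 3.
Σ = (5) + (-7) + (5) = 3
Signed area = Σ/2 = 1.5 (positive ⇒ counter-clockwise traversal).

1.5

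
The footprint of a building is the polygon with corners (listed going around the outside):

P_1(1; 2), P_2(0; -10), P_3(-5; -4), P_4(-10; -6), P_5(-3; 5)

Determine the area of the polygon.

74.5

Apply Gauss's area formula: 2A = Σ (x_i·y_{i+1} − x_{i+1}·y_i), indices taken mod 5.
P_1→P_2: (1)(-10) − (0)(2) = -10
P_2→P_3: (0)(-4) − (-5)(-10) = -50
P_3→P_4: (-5)(-6) − (-10)(-4) = -10
P_4→P_5: (-10)(5) − (-3)(-6) = -68
P_5→P_1: (-3)(2) − (1)(5) = -11
Σ = -149
Area = |Σ|/2 = 74.5.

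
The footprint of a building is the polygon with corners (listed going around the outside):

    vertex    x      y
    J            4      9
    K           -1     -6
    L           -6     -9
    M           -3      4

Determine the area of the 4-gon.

68

Cross-terms: -15, -27, -51, -43  ⇒  Σ = -136
Area = |Σ|/2 = 68.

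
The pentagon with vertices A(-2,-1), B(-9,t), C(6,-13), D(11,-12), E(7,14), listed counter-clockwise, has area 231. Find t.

The doubled signed area Σ (x_i y_{i+1} − x_{i+1} y_i) is linear in t.
With t=0 it equals 438; the coefficient of t is -8 (from the two edges through B).
So -8·t + 438 = 2·231 = 462 ⇒ t = -3.

-3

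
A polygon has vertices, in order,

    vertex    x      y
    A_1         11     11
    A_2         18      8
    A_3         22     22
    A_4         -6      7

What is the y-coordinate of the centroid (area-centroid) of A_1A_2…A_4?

Apply the surveyor's formula. First the cross-terms c_i = x_i·y_{i+1} − x_{i+1}·y_i:
  -110, 220, 286, -143  ⇒  2A = 253, A = 126.5.
Then Σ (y_i + y_{i+1})·c_i = 10230, so ȳ = 10230 / (6·126.5) = 310/23.

310/23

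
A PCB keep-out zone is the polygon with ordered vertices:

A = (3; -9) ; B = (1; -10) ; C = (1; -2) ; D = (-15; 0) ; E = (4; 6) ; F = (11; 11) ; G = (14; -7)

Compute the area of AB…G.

Apply the surveyor's formula: 2A = Σ (x_i·y_{i+1} − x_{i+1}·y_i), indices taken mod 7.
Cross-terms: -21, 8, -30, -90, -22, -231, -105  ⇒  Σ = -491
Area = |Σ|/2 = 245.5.

245.5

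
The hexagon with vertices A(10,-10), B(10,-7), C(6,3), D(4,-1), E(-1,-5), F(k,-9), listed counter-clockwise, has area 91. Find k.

-4

Write out the shoelace sum; only the two edges meeting at F involve k:
2·Area = [((-1)·(-9) − k·(-5)) + (k·(-10) − 10·(-9))] + 63
       = -5·k + 162 = 182
⇒ k = -4.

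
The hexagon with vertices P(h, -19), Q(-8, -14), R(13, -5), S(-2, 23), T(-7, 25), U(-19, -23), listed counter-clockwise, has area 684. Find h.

-11

The doubled signed area Σ (x_i y_{i+1} − x_{i+1} y_i) is linear in h.
With h=0 it equals 1467; the coefficient of h is 9 (from the two edges through P).
So 9·h + 1467 = 2·684 = 1368 ⇒ h = -11.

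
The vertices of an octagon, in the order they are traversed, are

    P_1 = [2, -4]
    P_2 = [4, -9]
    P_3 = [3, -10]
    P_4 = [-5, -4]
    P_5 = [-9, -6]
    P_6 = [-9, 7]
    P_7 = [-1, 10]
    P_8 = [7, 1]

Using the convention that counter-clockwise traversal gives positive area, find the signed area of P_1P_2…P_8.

Apply the shoelace formula: 2A = Σ (x_i·y_{i+1} − x_{i+1}·y_i), indices taken mod 8.
Cross-terms: -2, -13, -62, -6, -117, -83, -71, -30  ⇒  Σ = -384
Signed area = Σ/2 = -192 (negative ⇒ clockwise traversal).

-192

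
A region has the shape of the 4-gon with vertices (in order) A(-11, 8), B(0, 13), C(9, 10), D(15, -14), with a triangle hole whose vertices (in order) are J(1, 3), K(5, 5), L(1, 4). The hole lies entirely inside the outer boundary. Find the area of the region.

283

Outer boundary:
A→B: (-11)(13) − (0)(8) = -143
B→C: (0)(10) − (9)(13) = -117
C→D: (9)(-14) − (15)(10) = -276
D→A: (15)(8) − (-11)(-14) = -34
Σ = -570
Area = |Σ|/2 = 285.
Hole:
Apply the surveyor's formula: 2A = Σ (x_i·y_{i+1} − x_{i+1}·y_i), indices taken mod 3.
Cross-terms: -10, 15, -1  ⇒  Σ = 4
Area = |Σ|/2 = 2.
Net area = 285 − 2 = 283.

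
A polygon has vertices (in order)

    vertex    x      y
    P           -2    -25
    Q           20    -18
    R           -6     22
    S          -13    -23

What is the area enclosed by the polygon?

785.5

Apply the shoelace (surveyor's) formula: 2A = Σ (x_i·y_{i+1} − x_{i+1}·y_i), indices taken mod 4.
P→Q: (-2)(-18) − (20)(-25) = 536
Q→R: (20)(22) − (-6)(-18) = 332
R→S: (-6)(-23) − (-13)(22) = 424
S→P: (-13)(-25) − (-2)(-23) = 279
Σ = 1571
Area = |Σ|/2 = 785.5.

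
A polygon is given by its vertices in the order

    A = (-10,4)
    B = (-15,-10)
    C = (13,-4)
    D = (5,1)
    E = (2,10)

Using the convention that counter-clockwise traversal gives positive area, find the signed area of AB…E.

269.5

Σ = (160) + (190) + (33) + (48) + (108) = 539
Signed area = Σ/2 = 269.5 (positive ⇒ counter-clockwise traversal).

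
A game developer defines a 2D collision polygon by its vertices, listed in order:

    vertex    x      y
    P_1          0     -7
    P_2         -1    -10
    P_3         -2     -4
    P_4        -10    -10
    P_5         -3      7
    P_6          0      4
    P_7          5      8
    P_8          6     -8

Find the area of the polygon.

Σ = (-7) + (-16) + (-20) + (-100) + (-12) + (-20) + (-88) + (-42) = -305
Area = |Σ|/2 = 152.5.

152.5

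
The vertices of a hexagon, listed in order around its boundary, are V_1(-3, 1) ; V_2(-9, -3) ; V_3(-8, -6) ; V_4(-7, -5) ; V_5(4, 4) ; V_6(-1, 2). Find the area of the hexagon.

Σ = (18) + (30) + (-2) + (-8) + (12) + (5) = 55
Area = |Σ|/2 = 27.5.

27.5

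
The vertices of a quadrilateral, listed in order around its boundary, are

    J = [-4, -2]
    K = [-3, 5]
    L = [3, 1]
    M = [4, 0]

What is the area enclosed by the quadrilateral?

28

Cross-terms: -26, -18, -4, -8  ⇒  Σ = -56
Area = |Σ|/2 = 28.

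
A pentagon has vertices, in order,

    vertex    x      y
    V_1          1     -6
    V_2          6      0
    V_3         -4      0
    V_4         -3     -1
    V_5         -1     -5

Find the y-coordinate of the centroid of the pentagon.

-85/39

Apply Gauss's area formula. First the cross-terms c_i = x_i·y_{i+1} − x_{i+1}·y_i:
  36, 0, 4, 14, 11  ⇒  2A = 65, A = 32.5.
Then Σ (y_i + y_{i+1})·c_i = -425, so ȳ = -425 / (6·32.5) = -85/39.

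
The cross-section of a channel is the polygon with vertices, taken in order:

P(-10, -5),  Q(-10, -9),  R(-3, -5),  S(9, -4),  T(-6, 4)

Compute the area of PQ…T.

101

Apply the shoelace (surveyor's) formula: 2A = Σ (x_i·y_{i+1} − x_{i+1}·y_i), indices taken mod 5.
Σ = (40) + (23) + (57) + (12) + (70) = 202
Area = |Σ|/2 = 101.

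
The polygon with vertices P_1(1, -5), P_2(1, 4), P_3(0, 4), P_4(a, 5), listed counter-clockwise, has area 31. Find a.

-6

Write out the shoelace sum; only the two edges meeting at P_4 involve a:
2·Area = [(0·5 − a·4) + (a·(-5) − 1·5)] + 13
       = -9·a + 8 = 62
⇒ a = -6.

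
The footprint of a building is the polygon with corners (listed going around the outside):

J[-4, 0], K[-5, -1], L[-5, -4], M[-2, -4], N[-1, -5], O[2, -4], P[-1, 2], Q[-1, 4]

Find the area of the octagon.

Apply the shoelace formula: 2A = Σ (x_i·y_{i+1} − x_{i+1}·y_i), indices taken mod 8.
Σ = (4) + (15) + (12) + (6) + (14) + (0) + (-2) + (16) = 65
Area = |Σ|/2 = 32.5.

32.5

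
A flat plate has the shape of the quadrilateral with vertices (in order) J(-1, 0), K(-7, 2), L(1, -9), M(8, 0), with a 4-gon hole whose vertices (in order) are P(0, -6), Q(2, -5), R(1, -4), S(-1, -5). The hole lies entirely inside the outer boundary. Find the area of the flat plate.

62.5

Outer boundary:
Apply the shoelace formula: 2A = Σ (x_i·y_{i+1} − x_{i+1}·y_i), indices taken mod 4.
J→K: (-1)(2) − (-7)(0) = -2
K→L: (-7)(-9) − (1)(2) = 61
L→M: (1)(0) − (8)(-9) = 72
M→J: (8)(0) − (-1)(0) = 0
Σ = 131
Area = |Σ|/2 = 65.5.
Hole:
P→Q: (0)(-5) − (2)(-6) = 12
Q→R: (2)(-4) − (1)(-5) = -3
R→S: (1)(-5) − (-1)(-4) = -9
S→P: (-1)(-6) − (0)(-5) = 6
Σ = 6
Area = |Σ|/2 = 3.
Net area = 65.5 − 3 = 62.5.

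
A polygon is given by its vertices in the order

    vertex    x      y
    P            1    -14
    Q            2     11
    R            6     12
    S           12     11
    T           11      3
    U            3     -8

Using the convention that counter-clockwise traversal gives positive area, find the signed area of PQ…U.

-148.5

Apply Gauss's area formula: 2A = Σ (x_i·y_{i+1} − x_{i+1}·y_i), indices taken mod 6.
P→Q: (1)(11) − (2)(-14) = 39
Q→R: (2)(12) − (6)(11) = -42
R→S: (6)(11) − (12)(12) = -78
S→T: (12)(3) − (11)(11) = -85
T→U: (11)(-8) − (3)(3) = -97
U→P: (3)(-14) − (1)(-8) = -34
Σ = -297
Signed area = Σ/2 = -148.5 (negative ⇒ clockwise traversal).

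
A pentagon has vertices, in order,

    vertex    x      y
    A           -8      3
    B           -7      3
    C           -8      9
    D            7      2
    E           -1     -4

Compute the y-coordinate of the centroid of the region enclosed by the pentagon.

Apply the surveyor's formula. First the cross-terms c_i = x_i·y_{i+1} − x_{i+1}·y_i:
  -3, -39, -79, -26, -35  ⇒  2A = -182, A = -91.
Then Σ (y_i + y_{i+1})·c_i = -1268, so ȳ = -1268 / (6·(-91)) = 634/273.

634/273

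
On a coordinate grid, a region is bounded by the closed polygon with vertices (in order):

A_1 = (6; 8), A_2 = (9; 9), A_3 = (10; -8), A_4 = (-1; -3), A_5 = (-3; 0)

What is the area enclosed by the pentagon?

125.5

Cross-terms: -18, -162, -38, -9, -24  ⇒  Σ = -251
Area = |Σ|/2 = 125.5.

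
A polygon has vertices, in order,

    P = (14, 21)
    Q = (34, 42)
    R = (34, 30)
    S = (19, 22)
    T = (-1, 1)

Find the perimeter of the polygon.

112

|PQ| = √((20)² + (21)²) = √841 = 29
|QR| = √((0)² + (-12)²) = √144 = 12
|RS| = √((-15)² + (-8)²) = √289 = 17
|ST| = √((-20)² + (-21)²) = √841 = 29
|TP| = √((15)² + (20)²) = √625 = 25
Perimeter = 29 + 12 + 17 + 29 + 25 = 112.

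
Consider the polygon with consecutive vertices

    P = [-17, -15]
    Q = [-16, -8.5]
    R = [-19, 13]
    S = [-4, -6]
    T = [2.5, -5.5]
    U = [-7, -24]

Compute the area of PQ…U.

P→Q: (-17)(-8.5) − (-16)(-15) = -95.5
Q→R: (-16)(13) − (-19)(-8.5) = -369.5
R→S: (-19)(-6) − (-4)(13) = 166
S→T: (-4)(-5.5) − (2.5)(-6) = 37
T→U: (2.5)(-24) − (-7)(-5.5) = -98.5
U→P: (-7)(-15) − (-17)(-24) = -303
Σ = -663.5
Area = |Σ|/2 = 331.75.

331.75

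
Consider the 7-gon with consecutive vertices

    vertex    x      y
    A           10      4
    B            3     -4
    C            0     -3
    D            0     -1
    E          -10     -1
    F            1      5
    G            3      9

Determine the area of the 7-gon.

102

Apply the surveyor's formula: 2A = Σ (x_i·y_{i+1} − x_{i+1}·y_i), indices taken mod 7.
Σ = (-52) + (-9) + (0) + (-10) + (-49) + (-6) + (-78) = -204
Area = |Σ|/2 = 102.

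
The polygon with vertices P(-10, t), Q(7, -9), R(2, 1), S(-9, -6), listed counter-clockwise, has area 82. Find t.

The doubled signed area Σ (x_i y_{i+1} − x_{i+1} y_i) is linear in t.
With t=0 it equals 52; the coefficient of t is -16 (from the two edges through P).
So -16·t + 52 = 2·82 = 164 ⇒ t = -7.

-7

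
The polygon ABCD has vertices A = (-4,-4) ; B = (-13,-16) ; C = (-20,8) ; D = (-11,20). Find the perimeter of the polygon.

80

|AB| = √((-9)² + (-12)²) = √225 = 15
|BC| = √((-7)² + (24)²) = √625 = 25
|CD| = √((9)² + (12)²) = √225 = 15
|DA| = √((7)² + (-24)²) = √625 = 25
Perimeter = 15 + 25 + 15 + 25 = 80.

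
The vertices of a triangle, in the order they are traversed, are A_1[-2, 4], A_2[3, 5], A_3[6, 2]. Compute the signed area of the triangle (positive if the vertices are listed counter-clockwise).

-9

Apply the shoelace formula: 2A = Σ (x_i·y_{i+1} − x_{i+1}·y_i), indices taken mod 3.
Cross-terms: -22, -24, 28  ⇒  Σ = -18
Signed area = Σ/2 = -9 (negative ⇒ clockwise traversal).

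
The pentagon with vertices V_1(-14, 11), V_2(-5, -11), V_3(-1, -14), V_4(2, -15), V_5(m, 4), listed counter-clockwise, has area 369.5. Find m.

14

Write out the shoelace sum; only the two edges meeting at V_5 involve m:
2·Area = [(2·4 − m·(-15)) + (m·11 − (-14)·4)] + 311
       = 26·m + 375 = 739
⇒ m = 14.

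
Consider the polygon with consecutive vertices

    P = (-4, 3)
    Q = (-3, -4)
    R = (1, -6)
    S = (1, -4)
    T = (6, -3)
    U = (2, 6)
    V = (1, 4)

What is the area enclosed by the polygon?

66.5

Apply the surveyor's formula: 2A = Σ (x_i·y_{i+1} − x_{i+1}·y_i), indices taken mod 7.
Σ = (25) + (22) + (2) + (21) + (42) + (2) + (19) = 133
Area = |Σ|/2 = 66.5.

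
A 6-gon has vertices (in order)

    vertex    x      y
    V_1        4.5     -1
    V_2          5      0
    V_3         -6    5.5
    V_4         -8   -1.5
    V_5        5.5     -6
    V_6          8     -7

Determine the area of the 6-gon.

87.375

Apply Gauss's area formula: 2A = Σ (x_i·y_{i+1} − x_{i+1}·y_i), indices taken mod 6.
Cross-terms: 5, 27.5, 53, 56.25, 9.5, 23.5  ⇒  Σ = 174.75
Area = |Σ|/2 = 87.375.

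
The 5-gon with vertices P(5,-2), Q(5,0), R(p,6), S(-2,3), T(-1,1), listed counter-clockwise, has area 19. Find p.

The doubled signed area Σ (x_i y_{i+1} − x_{i+1} y_i) is linear in p.
With p=0 it equals 50; the coefficient of p is 3 (from the two edges through R).
So 3·p + 50 = 2·19 = 38 ⇒ p = -4.

-4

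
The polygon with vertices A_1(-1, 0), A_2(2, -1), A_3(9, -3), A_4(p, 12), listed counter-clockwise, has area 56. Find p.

-4

Write out the shoelace sum; only the two edges meeting at A_4 involve p:
2·Area = [(9·12 − p·(-3)) + (p·0 − (-1)·12)] + 4
       = 3·p + 124 = 112
⇒ p = -4.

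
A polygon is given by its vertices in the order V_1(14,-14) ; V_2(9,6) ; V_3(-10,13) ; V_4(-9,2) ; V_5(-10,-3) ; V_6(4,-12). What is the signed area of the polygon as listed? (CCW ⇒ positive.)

387.5

Apply Gauss's area formula: 2A = Σ (x_i·y_{i+1} − x_{i+1}·y_i), indices taken mod 6.
V_1→V_2: (14)(6) − (9)(-14) = 210
V_2→V_3: (9)(13) − (-10)(6) = 177
V_3→V_4: (-10)(2) − (-9)(13) = 97
V_4→V_5: (-9)(-3) − (-10)(2) = 47
V_5→V_6: (-10)(-12) − (4)(-3) = 132
V_6→V_1: (4)(-14) − (14)(-12) = 112
Σ = 775
Signed area = Σ/2 = 387.5 (positive ⇒ counter-clockwise traversal).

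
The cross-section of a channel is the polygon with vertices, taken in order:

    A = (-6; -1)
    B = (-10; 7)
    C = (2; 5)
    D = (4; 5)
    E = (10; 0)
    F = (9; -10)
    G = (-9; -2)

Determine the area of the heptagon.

Σ = (-52) + (-64) + (-10) + (-50) + (-100) + (-108) + (-3) = -387
Area = |Σ|/2 = 193.5.

193.5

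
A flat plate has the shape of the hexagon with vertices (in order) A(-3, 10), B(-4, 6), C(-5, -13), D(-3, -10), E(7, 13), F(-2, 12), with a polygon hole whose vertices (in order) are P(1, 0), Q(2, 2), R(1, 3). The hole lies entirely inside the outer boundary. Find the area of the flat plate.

Outer boundary:
Apply Gauss's area formula: 2A = Σ (x_i·y_{i+1} − x_{i+1}·y_i), indices taken mod 6.
Σ = (22) + (82) + (11) + (31) + (110) + (16) = 272
Area = |Σ|/2 = 136.
Hole:
Apply the shoelace formula: 2A = Σ (x_i·y_{i+1} − x_{i+1}·y_i), indices taken mod 3.
Cross-terms: 2, 4, -3  ⇒  Σ = 3
Area = |Σ|/2 = 1.5.
Net area = 136 − 1.5 = 134.5.

134.5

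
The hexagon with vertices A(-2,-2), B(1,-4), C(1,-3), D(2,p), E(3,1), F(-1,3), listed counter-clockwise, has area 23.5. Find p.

Write out the shoelace sum; only the two edges meeting at D involve p:
2·Area = [(1·p − 2·(-3)) + (2·1 − 3·p)] + 29
       = -2·p + 37 = 47
⇒ p = -5.

-5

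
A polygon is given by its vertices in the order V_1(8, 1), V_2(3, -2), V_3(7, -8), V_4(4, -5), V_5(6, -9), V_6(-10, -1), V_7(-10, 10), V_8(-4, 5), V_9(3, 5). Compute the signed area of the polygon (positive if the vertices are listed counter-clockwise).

-163

Σ = (-19) + (-10) + (-3) + (-6) + (-96) + (-110) + (-10) + (-35) + (-37) = -326
Signed area = Σ/2 = -163 (negative ⇒ clockwise traversal).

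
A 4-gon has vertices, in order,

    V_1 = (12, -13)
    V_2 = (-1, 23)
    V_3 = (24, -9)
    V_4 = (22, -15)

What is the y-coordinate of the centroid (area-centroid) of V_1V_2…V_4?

Apply the shoelace formula. First the cross-terms c_i = x_i·y_{i+1} − x_{i+1}·y_i:
  263, -543, -162, -106  ⇒  2A = -548, A = -274.
Then Σ (y_i + y_{i+1})·c_i = 1884, so ȳ = 1884 / (6·(-274)) = -157/137.

-157/137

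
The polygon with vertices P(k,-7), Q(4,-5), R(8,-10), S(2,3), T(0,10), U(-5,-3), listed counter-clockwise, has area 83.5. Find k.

5

The doubled signed area Σ (x_i y_{i+1} − x_{i+1} y_i) is linear in k.
With k=0 it equals 177; the coefficient of k is -2 (from the two edges through P).
So -2·k + 177 = 2·83.5 = 167 ⇒ k = 5.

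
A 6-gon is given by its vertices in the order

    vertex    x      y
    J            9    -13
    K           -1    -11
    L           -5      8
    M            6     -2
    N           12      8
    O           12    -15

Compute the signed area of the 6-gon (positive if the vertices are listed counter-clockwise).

-219

Apply the shoelace formula: 2A = Σ (x_i·y_{i+1} − x_{i+1}·y_i), indices taken mod 6.
Σ = (-112) + (-63) + (-38) + (72) + (-276) + (-21) = -438
Signed area = Σ/2 = -219 (negative ⇒ clockwise traversal).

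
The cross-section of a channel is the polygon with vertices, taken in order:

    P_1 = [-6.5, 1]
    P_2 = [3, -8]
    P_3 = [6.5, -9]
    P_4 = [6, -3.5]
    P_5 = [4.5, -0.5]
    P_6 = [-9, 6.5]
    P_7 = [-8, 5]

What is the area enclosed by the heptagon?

Apply the surveyor's formula: 2A = Σ (x_i·y_{i+1} − x_{i+1}·y_i), indices taken mod 7.
P_1→P_2: (-6.5)(-8) − (3)(1) = 49
P_2→P_3: (3)(-9) − (6.5)(-8) = 25
P_3→P_4: (6.5)(-3.5) − (6)(-9) = 31.25
P_4→P_5: (6)(-0.5) − (4.5)(-3.5) = 12.75
P_5→P_6: (4.5)(6.5) − (-9)(-0.5) = 24.75
P_6→P_7: (-9)(5) − (-8)(6.5) = 7
P_7→P_1: (-8)(1) − (-6.5)(5) = 24.5
Σ = 174.25
Area = |Σ|/2 = 87.125.

87.125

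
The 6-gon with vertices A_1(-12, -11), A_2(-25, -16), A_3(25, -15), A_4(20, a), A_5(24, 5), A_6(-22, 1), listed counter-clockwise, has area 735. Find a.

Write out the shoelace sum; only the two edges meeting at A_4 involve a:
2·Area = [(25·a − 20·(-15)) + (20·5 − 24·a)] + 1080
       = 1·a + 1480 = 1470
⇒ a = -10.

-10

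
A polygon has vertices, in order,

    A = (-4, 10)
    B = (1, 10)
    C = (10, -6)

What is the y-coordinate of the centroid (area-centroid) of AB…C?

Apply the shoelace formula. First the cross-terms c_i = x_i·y_{i+1} − x_{i+1}·y_i:
  -50, -106, 76  ⇒  2A = -80, A = -40.
Then Σ (y_i + y_{i+1})·c_i = -1120, so ȳ = -1120 / (6·(-40)) = 14/3.

14/3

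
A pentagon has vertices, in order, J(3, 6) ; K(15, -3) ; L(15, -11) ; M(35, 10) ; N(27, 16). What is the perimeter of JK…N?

|JK| = √((12)² + (-9)²) = √225 = 15
|KL| = √((0)² + (-8)²) = √64 = 8
|LM| = √((20)² + (21)²) = √841 = 29
|MN| = √((-8)² + (6)²) = √100 = 10
|NJ| = √((-24)² + (-10)²) = √676 = 26
Perimeter = 15 + 8 + 29 + 10 + 26 = 88.

88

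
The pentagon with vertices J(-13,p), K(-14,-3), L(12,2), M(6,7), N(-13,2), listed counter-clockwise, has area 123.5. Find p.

-1

The doubled signed area Σ (x_i y_{i+1} − x_{i+1} y_i) is linear in p.
With p=0 it equals 248; the coefficient of p is 1 (from the two edges through J).
So 1·p + 248 = 2·123.5 = 247 ⇒ p = -1.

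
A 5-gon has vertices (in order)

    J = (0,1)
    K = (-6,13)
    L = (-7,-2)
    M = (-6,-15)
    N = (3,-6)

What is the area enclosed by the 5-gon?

Apply Gauss's area formula: 2A = Σ (x_i·y_{i+1} − x_{i+1}·y_i), indices taken mod 5.
Σ = (6) + (103) + (93) + (81) + (3) = 286
Area = |Σ|/2 = 143.

143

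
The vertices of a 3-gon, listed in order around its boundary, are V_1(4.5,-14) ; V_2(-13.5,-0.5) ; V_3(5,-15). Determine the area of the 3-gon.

5.625

Σ = (-191.25) + (205) + (-2.5) = 11.25
Area = |Σ|/2 = 5.625.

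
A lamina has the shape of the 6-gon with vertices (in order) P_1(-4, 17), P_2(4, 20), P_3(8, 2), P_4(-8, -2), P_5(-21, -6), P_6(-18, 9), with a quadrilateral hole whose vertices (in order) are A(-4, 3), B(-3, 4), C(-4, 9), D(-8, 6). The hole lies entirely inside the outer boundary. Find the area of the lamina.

415.5

Outer boundary:
Cross-terms: -148, -152, 0, 6, -297, -270  ⇒  Σ = -861
Area = |Σ|/2 = 430.5.
Hole:
Apply the surveyor's formula: 2A = Σ (x_i·y_{i+1} − x_{i+1}·y_i), indices taken mod 4.
A→B: (-4)(4) − (-3)(3) = -7
B→C: (-3)(9) − (-4)(4) = -11
C→D: (-4)(6) − (-8)(9) = 48
D→A: (-8)(3) − (-4)(6) = 0
Σ = 30
Area = |Σ|/2 = 15.
Net area = 430.5 − 15 = 415.5.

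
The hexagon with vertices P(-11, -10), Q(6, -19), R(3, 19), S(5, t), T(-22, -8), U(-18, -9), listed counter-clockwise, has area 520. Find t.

The doubled signed area Σ (x_i y_{i+1} − x_{i+1} y_i) is linear in t.
With t=0 it equals 440; the coefficient of t is 25 (from the two edges through S).
So 25·t + 440 = 2·520 = 1040 ⇒ t = 24.

24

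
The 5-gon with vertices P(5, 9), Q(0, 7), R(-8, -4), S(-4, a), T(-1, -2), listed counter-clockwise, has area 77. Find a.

The doubled signed area Σ (x_i y_{i+1} − x_{i+1} y_i) is linear in a.
With a=0 it equals 84; the coefficient of a is -7 (from the two edges through S).
So -7·a + 84 = 2·77 = 154 ⇒ a = -10.

-10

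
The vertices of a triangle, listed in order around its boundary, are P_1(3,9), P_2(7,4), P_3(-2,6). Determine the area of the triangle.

Σ = (-51) + (50) + (-36) = -37
Area = |Σ|/2 = 18.5.

18.5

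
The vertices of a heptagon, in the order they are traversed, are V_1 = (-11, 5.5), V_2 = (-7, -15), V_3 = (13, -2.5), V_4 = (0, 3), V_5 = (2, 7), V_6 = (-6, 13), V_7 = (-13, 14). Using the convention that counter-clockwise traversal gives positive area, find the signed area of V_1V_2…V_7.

342.25

Apply Gauss's area formula: 2A = Σ (x_i·y_{i+1} − x_{i+1}·y_i), indices taken mod 7.
V_1→V_2: (-11)(-15) − (-7)(5.5) = 203.5
V_2→V_3: (-7)(-2.5) − (13)(-15) = 212.5
V_3→V_4: (13)(3) − (0)(-2.5) = 39
V_4→V_5: (0)(7) − (2)(3) = -6
V_5→V_6: (2)(13) − (-6)(7) = 68
V_6→V_7: (-6)(14) − (-13)(13) = 85
V_7→V_1: (-13)(5.5) − (-11)(14) = 82.5
Σ = 684.5
Signed area = Σ/2 = 342.25 (positive ⇒ counter-clockwise traversal).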